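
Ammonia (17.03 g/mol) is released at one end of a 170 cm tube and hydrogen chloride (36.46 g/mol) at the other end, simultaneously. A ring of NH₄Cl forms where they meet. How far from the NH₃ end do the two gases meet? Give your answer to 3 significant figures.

Distances travelled in equal time are proportional to diffusion rates, so d_NH₃/d_HCl = √(M_HCl/M_NH₃) = √(36.46/17.03) = 1.463.
With d_NH₃ + d_HCl = 170 cm, d_HCl = 170/(1 + 1.463) = 69.02 cm.
d_NH₃ = 170 − 69.02 = 101 cm.

101 cm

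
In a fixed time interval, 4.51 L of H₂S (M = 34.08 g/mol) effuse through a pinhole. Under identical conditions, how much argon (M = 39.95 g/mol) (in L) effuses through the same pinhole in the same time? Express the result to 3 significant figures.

4.17 L

Using Graham's law: rate_Ar/rate_H₂S = √(M_H₂S/M_Ar) = √(34.08/39.95) = √0.8531 = 0.9236.
So the volume for Ar is 4.51 × 0.9236 = 4.17 L.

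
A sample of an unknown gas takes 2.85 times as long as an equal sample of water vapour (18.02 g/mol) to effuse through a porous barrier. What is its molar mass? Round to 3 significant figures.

146 g/mol

Since effusion rate ∝ 1/√M, t_X/t_H₂O = √(M_X/M_H₂O).
2.85 = √(M_X/18.02)
M_X = 18.02 × 2.85² = 18.02 × 8.123 = 146 g/mol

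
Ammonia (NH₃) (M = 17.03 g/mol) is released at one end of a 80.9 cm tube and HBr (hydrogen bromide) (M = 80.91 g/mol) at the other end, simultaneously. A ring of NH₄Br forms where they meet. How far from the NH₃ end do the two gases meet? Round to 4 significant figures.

Distances travelled in equal time are proportional to diffusion rates, so d_NH₃/d_HBr = √(M_HBr/M_NH₃) = √(80.91/17.03) = 2.180.
With d_NH₃ + d_HBr = 80.9 cm, d_HBr = 80.9/(1 + 2.180) = 25.44 cm.
d_NH₃ = 80.9 − 25.44 = 55.46 cm.

55.46 cm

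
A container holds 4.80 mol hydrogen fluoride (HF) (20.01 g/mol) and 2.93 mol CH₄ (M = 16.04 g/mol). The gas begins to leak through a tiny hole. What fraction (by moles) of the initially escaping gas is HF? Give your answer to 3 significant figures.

The effusion rate of species i is ∝ p_i/√M_i ∝ n_i/√M_i.
x_HF(eff) = (n_HF/√M_HF) / (n_HF/√M_HF + n_CH₄/√M_CH₄)
= (4.80/√20.01) / (4.80/√20.01 + 2.93/√16.04) = 1.073/(1.073 + 0.7316) = 0.595.

0.595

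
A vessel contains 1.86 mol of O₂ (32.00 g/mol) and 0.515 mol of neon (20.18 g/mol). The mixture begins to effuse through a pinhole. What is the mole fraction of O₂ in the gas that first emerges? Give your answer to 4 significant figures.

Rate_i ∝ x_i/√M_i (Graham's law weighted by mole fraction), so the effusate composition follows n_i/√M_i.
x_O₂(eff) = (n_O₂/√M_O₂) / (n_O₂/√M_O₂ + n_Ne/√M_Ne)
= (1.86/√32.00) / (1.86/√32.00 + 0.515/√20.18) = 0.3288/(0.3288 + 0.1146) = 0.7415.

0.7415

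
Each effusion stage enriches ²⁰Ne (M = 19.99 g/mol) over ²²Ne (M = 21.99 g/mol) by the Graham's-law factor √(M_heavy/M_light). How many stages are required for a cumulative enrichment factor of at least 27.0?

With α = √(21.99/19.99) per stage, ln α = ½ ln(1.10005) = 0.04768.
Need α^N ≥ 27.0 ⇒ N ≥ ln(27.0) / ln α = 3.296 / 0.04768 = 69.13.
Minimum whole number of stages: N = 70.

70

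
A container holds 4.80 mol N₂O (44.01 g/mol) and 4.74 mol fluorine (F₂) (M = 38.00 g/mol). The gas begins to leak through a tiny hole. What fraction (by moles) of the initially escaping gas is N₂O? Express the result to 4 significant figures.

0.4848

Each component's effusion rate ∝ (its partial pressure)·(1/√M) ∝ n_i/√M_i.
Mole fraction of N₂O in the effusate = (n_N₂O/√M_N₂O) / (n_N₂O/√M_N₂O + n_F₂/√M_F₂)
= (4.80/√44.01) / (4.80/√44.01 + 4.74/√38.00) = 0.7235/(0.7235 + 0.7689) = 0.4848.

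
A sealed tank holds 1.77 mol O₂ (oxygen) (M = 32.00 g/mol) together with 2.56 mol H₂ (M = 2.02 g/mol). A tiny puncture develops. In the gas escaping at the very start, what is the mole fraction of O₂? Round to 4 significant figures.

0.1480

Rate_i ∝ x_i/√M_i (Graham's law weighted by mole fraction), so the effusate composition follows n_i/√M_i.
Mole fraction of O₂ in the effusate = (n_O₂/√M_O₂) / (n_O₂/√M_O₂ + n_H₂/√M_H₂)
= (1.77/√32.00) / (1.77/√32.00 + 2.56/√2.02) = 0.3129/(0.3129 + 1.801) = 0.1480.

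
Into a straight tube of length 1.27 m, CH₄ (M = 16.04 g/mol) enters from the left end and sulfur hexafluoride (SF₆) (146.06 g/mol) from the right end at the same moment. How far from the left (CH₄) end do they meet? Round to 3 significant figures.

The fronts meet when d_CH₄ + d_SF₆ = L with d_CH₄/d_SF₆ = √(M_SF₆/M_CH₄) (Graham's law). Here √(M_SF₆/M_CH₄) = √(146.06/16.04) = 3.018.
With d_CH₄ + d_SF₆ = 1.27 m, d_SF₆ = 1.27/(1 + 3.018) = 0.3161 m.
d_CH₄ = 1.27 − 0.3161 = 0.954 m.

0.954 m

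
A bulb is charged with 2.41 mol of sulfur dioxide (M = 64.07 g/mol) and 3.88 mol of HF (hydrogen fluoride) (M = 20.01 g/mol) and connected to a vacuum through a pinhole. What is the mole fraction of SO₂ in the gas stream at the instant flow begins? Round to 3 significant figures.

0.258

The effusion rate of species i is ∝ p_i/√M_i ∝ n_i/√M_i.
Mole fraction of SO₂ in the effusate = (n_SO₂/√M_SO₂) / (n_SO₂/√M_SO₂ + n_HF/√M_HF)
= (2.41/√64.07) / (2.41/√64.07 + 3.88/√20.01) = 0.3011/(0.3011 + 0.8674) = 0.258.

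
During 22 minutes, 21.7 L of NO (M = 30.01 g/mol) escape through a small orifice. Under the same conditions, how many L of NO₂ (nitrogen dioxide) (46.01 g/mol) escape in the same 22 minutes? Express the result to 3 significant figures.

17.5 L

Graham's law gives rate_NO₂/rate_NO = √(M_NO/M_NO₂) = √(30.01/46.01) = √0.6522 = 0.8076.
So the volume for NO₂ is 21.7 × 0.8076 = 17.5 L.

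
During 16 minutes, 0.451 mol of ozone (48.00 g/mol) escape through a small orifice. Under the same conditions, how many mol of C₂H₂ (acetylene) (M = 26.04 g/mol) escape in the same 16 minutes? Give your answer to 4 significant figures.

By Graham's law, rate_C₂H₂/rate_O₃ = √(M_O₃/M_C₂H₂) = √(48.00/26.04) = √1.843 = 1.358.
So the amount for C₂H₂ is 0.451 × 1.358 = 0.6123 mol.

0.6123 mol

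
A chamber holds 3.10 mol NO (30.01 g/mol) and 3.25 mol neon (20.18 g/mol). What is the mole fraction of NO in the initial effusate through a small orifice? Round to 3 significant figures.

Each component's effusion rate ∝ (its partial pressure)·(1/√M) ∝ n_i/√M_i.
Mole fraction of NO in the effusate = (n_NO/√M_NO) / (n_NO/√M_NO + n_Ne/√M_Ne)
= (3.10/√30.01) / (3.10/√30.01 + 3.25/√20.18) = 0.5659/(0.5659 + 0.7235) = 0.439.

0.439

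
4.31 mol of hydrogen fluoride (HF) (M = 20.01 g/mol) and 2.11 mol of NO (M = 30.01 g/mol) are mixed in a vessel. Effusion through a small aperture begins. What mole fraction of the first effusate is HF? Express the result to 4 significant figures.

0.7144

Rate_i ∝ x_i/√M_i (Graham's law weighted by mole fraction), so the effusate composition follows n_i/√M_i.
x_HF(eff) = (n_HF/√M_HF) / (n_HF/√M_HF + n_NO/√M_NO)
= (4.31/√20.01) / (4.31/√20.01 + 2.11/√30.01) = 0.9635/(0.9635 + 0.3852) = 0.7144.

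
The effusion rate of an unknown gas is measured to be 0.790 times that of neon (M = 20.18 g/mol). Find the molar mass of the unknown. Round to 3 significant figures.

32.3 g/mol

Graham's law gives rate_X/rate_Ne = √(M_Ne/M_X).
0.790 = √(20.18/M_X)
M_X = 20.18 / 0.790² = 20.18 / 0.6241 = 32.3 g/mol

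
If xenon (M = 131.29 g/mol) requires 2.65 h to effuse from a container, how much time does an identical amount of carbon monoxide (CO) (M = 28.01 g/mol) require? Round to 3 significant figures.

1.22 h

Since effusion rate ∝ 1/√M, t_CO/t_Xe = √(M_CO/M_Xe) = √(28.01/131.29) = √0.2133 = 0.4619.
So the time for CO is 2.65 × 0.4619 = 1.22 h.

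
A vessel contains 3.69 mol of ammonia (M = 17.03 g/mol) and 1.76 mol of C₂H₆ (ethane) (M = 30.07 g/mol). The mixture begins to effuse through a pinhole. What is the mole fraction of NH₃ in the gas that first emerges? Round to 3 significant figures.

Each component's effusion rate ∝ (its partial pressure)·(1/√M) ∝ n_i/√M_i.
x_NH₃(eff) = (n_NH₃/√M_NH₃) / (n_NH₃/√M_NH₃ + n_C₂H₆/√M_C₂H₆)
= (3.69/√17.03) / (3.69/√17.03 + 1.76/√30.07) = 0.8942/(0.8942 + 0.3210) = 0.736.

0.736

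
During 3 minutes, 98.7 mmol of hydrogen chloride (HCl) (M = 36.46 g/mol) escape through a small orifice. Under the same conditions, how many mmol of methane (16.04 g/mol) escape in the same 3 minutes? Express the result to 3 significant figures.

By Graham's law, rate_CH₄/rate_HCl = √(M_HCl/M_CH₄) = √(36.46/16.04) = √2.273 = 1.508.
So the amount for CH₄ is 98.7 × 1.508 = 149 mmol.

149 mmol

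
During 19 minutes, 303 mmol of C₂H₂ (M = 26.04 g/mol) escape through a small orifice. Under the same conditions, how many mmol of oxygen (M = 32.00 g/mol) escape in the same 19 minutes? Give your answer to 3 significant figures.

273 mmol

From Graham's law, rate_O₂/rate_C₂H₂ = √(M_C₂H₂/M_O₂) = √(26.04/32.00) = √0.8137 = 0.9021.
So the amount for O₂ is 303 × 0.9021 = 273 mmol.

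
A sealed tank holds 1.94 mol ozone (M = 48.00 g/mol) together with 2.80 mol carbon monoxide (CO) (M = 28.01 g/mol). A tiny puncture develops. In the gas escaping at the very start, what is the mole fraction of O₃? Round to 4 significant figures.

Effusion rate of each component ∝ n_i/√M_i (partial pressure × 1/√M).
Mole fraction of O₃ in the effusate = (n_O₃/√M_O₃) / (n_O₃/√M_O₃ + n_CO/√M_CO)
= (1.94/√48.00) / (1.94/√48.00 + 2.80/√28.01) = 0.2800/(0.2800 + 0.5291) = 0.3461.

0.3461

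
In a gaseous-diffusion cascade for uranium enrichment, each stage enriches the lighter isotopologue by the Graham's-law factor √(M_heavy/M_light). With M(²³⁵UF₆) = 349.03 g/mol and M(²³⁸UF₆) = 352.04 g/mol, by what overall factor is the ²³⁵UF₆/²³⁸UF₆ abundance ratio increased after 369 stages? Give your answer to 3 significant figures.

4.88

The single-stage factor is √(M_heavy/M_light), so 369 stages give [√(352.04/349.03)]^369 = (352.04/349.03)^(369/2).
= 1.00862^(369/2) = 4.88.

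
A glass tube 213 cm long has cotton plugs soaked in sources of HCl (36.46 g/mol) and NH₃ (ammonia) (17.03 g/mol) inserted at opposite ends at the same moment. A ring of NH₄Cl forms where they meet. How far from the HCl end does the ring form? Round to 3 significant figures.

Distances travelled in equal time are proportional to diffusion rates, so d_HCl/d_NH₃ = √(M_NH₃/M_HCl) = √(17.03/36.46) = 0.6834.
With d_HCl + d_NH₃ = 213 cm, d_NH₃ = 213/(1 + 0.6834) = 126.5 cm.
d_HCl = 213 − 126.5 = 86.5 cm.

86.5 cm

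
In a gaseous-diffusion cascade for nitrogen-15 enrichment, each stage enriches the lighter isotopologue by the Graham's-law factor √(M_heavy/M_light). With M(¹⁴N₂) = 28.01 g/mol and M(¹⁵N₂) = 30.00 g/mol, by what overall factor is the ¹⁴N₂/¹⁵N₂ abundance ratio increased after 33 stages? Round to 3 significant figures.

3.10

Each stage multiplies the ratio by α = √(30.00/28.01), so after 33 stages the overall factor is α^33 = (30.00/28.01)^(33/2).
= 1.07105^(33/2) = 3.10.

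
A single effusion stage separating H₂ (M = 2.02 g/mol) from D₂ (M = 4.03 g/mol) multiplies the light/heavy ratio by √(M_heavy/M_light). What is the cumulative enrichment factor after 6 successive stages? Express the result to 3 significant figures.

The single-stage factor is √(M_heavy/M_light), so 6 stages give [√(4.03/2.02)]^6 = (4.03/2.02)^(6/2).
= 1.99505^3 = 7.94.

7.94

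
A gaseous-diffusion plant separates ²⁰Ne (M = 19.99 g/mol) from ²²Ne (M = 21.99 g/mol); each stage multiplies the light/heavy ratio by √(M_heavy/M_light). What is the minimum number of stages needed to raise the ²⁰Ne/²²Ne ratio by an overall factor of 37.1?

With α = √(21.99/19.99) per stage, ln α = ½ ln(1.10005) = 0.04768.
Need α^N ≥ 37.1 ⇒ N ≥ ln(37.1) / ln α = 3.614 / 0.04768 = 75.79.
So at least 76 stages are needed.

76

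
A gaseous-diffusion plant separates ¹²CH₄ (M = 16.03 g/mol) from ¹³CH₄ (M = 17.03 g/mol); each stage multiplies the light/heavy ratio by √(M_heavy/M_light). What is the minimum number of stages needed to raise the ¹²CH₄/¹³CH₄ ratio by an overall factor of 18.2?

Single-stage factor α = √(17.03/16.03), so ln α = ½ ln(1.06238) = 0.03026.
Need α^N ≥ 18.2 ⇒ N ≥ ln(18.2) / ln α = 2.901 / 0.03026 = 95.89.
Rounding up, N = 96 stages.

96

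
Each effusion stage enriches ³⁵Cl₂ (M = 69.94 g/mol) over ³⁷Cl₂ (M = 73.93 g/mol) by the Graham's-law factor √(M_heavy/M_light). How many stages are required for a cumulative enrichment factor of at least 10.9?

87

Per stage α = (73.93/69.94)^(1/2) = 1.05705^0.5, giving ln α = 0.02774.
Need α^N ≥ 10.9 ⇒ N ≥ ln(10.9) / ln α = 2.389 / 0.02774 = 86.11.
Minimum whole number of stages: N = 87.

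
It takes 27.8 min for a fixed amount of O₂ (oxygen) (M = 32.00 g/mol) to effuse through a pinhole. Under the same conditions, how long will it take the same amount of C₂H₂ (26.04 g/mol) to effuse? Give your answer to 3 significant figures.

From Graham's law, t_C₂H₂/t_O₂ = √(M_C₂H₂/M_O₂) = √(26.04/32.00) = √0.8137 = 0.9021.
So the time for C₂H₂ is 27.8 × 0.9021 = 25.1 min.

25.1 min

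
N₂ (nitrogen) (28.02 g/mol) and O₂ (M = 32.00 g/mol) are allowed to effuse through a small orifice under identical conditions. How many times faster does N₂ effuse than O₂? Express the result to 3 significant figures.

1.07

Using Graham's law: rate_N₂/rate_O₂ = √(M_O₂/M_N₂) = √(32.00/28.02) = √1.142 = 1.07.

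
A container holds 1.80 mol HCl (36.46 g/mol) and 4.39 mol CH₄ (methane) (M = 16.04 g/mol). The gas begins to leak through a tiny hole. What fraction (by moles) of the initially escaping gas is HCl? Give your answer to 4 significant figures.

Each component's effusion rate ∝ (its partial pressure)·(1/√M) ∝ n_i/√M_i.
Mole fraction of HCl in the effusate = (n_HCl/√M_HCl) / (n_HCl/√M_HCl + n_CH₄/√M_CH₄)
= (1.80/√36.46) / (1.80/√36.46 + 4.39/√16.04) = 0.2981/(0.2981 + 1.096) = 0.2138.

0.2138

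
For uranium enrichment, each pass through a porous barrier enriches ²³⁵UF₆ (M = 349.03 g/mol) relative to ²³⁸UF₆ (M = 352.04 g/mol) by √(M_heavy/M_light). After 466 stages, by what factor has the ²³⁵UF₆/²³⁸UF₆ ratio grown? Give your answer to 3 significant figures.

7.39

The single-stage factor is √(M_heavy/M_light), so 466 stages give [√(352.04/349.03)]^466 = (352.04/349.03)^(466/2).
= 1.00862^233 = 7.39.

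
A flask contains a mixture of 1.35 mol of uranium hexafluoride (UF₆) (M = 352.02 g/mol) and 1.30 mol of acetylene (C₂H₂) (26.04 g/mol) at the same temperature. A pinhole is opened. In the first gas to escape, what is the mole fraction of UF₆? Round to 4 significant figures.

0.2202

Effusion rate of each component ∝ n_i/√M_i (partial pressure × 1/√M).
Mole fraction of UF₆ in the effusate = (n_UF₆/√M_UF₆) / (n_UF₆/√M_UF₆ + n_C₂H₂/√M_C₂H₂)
= (1.35/√352.02) / (1.35/√352.02 + 1.30/√26.04) = 0.07195/(0.07195 + 0.2548) = 0.2202.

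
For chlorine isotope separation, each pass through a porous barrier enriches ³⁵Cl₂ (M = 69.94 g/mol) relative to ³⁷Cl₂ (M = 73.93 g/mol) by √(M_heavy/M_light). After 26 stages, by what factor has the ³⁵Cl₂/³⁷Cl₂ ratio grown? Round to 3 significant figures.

After 26 stages the ratio has grown by (√(73.93/69.94))^26 = (73.93/69.94)^(26/2).
= 1.05705^13 = 2.06.

2.06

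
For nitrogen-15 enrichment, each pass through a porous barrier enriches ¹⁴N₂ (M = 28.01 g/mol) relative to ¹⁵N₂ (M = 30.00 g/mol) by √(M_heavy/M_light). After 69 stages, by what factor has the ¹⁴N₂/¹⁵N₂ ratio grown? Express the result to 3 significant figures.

After 69 stages the ratio has grown by (√(30.00/28.01))^69 = (30.00/28.01)^(69/2).
= 1.07105^(69/2) = 10.7.

10.7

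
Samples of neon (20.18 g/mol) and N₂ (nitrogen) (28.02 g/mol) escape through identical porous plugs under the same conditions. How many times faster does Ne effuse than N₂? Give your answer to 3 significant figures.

From Graham's law, rate_Ne/rate_N₂ = √(M_N₂/M_Ne) = √(28.02/20.18) = √1.389 = 1.18.

1.18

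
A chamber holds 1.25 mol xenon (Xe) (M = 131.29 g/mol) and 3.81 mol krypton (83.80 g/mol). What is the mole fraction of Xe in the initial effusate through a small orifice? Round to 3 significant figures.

0.208

Each component's effusion rate ∝ (its partial pressure)·(1/√M) ∝ n_i/√M_i.
So x_Xe in the escaping gas = (n_Xe/√M_Xe) / Σ(n_i/√M_i)
= (1.25/√131.29) / (1.25/√131.29 + 3.81/√83.80) = 0.1091/(0.1091 + 0.4162) = 0.208.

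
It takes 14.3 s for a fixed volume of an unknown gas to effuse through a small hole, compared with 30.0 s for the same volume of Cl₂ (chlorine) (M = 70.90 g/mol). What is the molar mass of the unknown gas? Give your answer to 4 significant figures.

16.11 g/mol

Graham's law gives t_X/t_Cl₂ = √(M_X/M_Cl₂).
14.3/30.0 = 0.4767 = √(M_X/70.90)
M_X = 70.90 × 0.4767² = 70.90 × 0.2272 = 16.11 g/mol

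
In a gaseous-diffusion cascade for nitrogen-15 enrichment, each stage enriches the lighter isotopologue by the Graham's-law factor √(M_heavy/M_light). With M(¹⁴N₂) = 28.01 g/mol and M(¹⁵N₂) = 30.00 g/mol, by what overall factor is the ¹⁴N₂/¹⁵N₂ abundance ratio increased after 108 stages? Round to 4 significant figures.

40.70

Each stage multiplies the ratio by α = √(30.00/28.01), so after 108 stages the overall factor is α^108 = (30.00/28.01)^(108/2).
= 1.07105^54 = 40.70.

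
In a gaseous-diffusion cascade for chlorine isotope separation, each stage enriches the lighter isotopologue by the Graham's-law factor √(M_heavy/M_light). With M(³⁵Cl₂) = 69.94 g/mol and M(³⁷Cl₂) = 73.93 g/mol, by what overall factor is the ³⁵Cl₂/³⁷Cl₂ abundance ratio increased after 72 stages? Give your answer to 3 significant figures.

After 72 stages the ratio has grown by (√(73.93/69.94))^72 = (73.93/69.94)^(72/2).
= 1.05705^36 = 7.37.

7.37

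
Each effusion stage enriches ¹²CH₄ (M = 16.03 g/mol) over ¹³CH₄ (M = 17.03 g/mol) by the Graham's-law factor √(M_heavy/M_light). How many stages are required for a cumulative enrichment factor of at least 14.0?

Per stage α = (17.03/16.03)^(1/2) = 1.06238^0.5, giving ln α = 0.03026.
Need α^N ≥ 14.0 ⇒ N ≥ ln(14.0) / ln α = 2.639 / 0.03026 = 87.22.
Minimum whole number of stages: N = 88.

88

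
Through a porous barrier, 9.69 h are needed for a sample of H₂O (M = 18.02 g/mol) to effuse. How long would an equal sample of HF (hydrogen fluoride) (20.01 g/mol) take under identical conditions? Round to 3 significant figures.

By Graham's law, t_HF/t_H₂O = √(M_HF/M_H₂O) = √(20.01/18.02) = √1.110 = 1.054.
So the time for HF is 9.69 × 1.054 = 10.2 h.

10.2 h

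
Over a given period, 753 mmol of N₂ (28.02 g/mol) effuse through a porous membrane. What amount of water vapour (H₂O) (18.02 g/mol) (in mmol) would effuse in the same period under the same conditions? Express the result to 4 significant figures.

939.0 mmol

From Graham's law, rate_H₂O/rate_N₂ = √(M_N₂/M_H₂O) = √(28.02/18.02) = √1.555 = 1.247.
So the amount for H₂O is 753 × 1.247 = 939.0 mmol.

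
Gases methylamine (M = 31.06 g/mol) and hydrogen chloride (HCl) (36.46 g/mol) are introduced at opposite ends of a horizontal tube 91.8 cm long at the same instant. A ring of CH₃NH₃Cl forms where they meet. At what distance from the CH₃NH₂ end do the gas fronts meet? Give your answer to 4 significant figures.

47.74 cm

In equal time, each gas travels a distance ∝ its rate ∝ 1/√M, so d_CH₃NH₂/d_HCl = √(M_HCl/M_CH₃NH₂) = √(36.46/31.06) = 1.083.
With d_CH₃NH₂ + d_HCl = 91.8 cm, d_HCl = 91.8/(1 + 1.083) = 44.06 cm.
d_CH₃NH₂ = 91.8 − 44.06 = 47.74 cm.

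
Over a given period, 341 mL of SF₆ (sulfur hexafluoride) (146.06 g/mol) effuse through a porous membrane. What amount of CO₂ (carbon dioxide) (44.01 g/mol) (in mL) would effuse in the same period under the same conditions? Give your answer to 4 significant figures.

By Graham's law, rate_CO₂/rate_SF₆ = √(M_SF₆/M_CO₂) = √(146.06/44.01) = √3.319 = 1.822.
So the volume for CO₂ is 341 × 1.822 = 621.2 mL.

621.2 mL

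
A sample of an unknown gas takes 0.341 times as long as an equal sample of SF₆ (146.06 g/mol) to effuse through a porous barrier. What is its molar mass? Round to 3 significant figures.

Since effusion rate ∝ 1/√M, t_X/t_SF₆ = √(M_X/M_SF₆).
0.341 = √(M_X/146.06)
M_X = 146.06 × 0.341² = 146.06 × 0.1163 = 17.0 g/mol

17.0 g/mol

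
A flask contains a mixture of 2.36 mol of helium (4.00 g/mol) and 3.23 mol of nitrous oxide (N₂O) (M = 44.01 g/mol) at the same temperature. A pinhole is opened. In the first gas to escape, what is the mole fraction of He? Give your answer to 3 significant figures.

The effusion rate of species i is ∝ p_i/√M_i ∝ n_i/√M_i.
x_He(eff) = (n_He/√M_He) / (n_He/√M_He + n_N₂O/√M_N₂O)
= (2.36/√4.00) / (2.36/√4.00 + 3.23/√44.01) = 1.180/(1.180 + 0.4869) = 0.708.

0.708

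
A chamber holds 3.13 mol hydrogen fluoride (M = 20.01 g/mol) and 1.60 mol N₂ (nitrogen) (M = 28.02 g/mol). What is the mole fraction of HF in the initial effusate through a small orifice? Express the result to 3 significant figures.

0.698

Each component's effusion rate ∝ (its partial pressure)·(1/√M) ∝ n_i/√M_i.
Mole fraction of HF in the effusate = (n_HF/√M_HF) / (n_HF/√M_HF + n_N₂/√M_N₂)
= (3.13/√20.01) / (3.13/√20.01 + 1.60/√28.02) = 0.6997/(0.6997 + 0.3023) = 0.698.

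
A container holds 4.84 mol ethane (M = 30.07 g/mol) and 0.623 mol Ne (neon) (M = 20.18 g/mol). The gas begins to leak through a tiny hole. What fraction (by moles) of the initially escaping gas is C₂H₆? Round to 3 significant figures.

Each component's effusion rate ∝ (its partial pressure)·(1/√M) ∝ n_i/√M_i.
x_C₂H₆(eff) = (n_C₂H₆/√M_C₂H₆) / (n_C₂H₆/√M_C₂H₆ + n_Ne/√M_Ne)
= (4.84/√30.07) / (4.84/√30.07 + 0.623/√20.18) = 0.8826/(0.8826 + 0.1387) = 0.864.

0.864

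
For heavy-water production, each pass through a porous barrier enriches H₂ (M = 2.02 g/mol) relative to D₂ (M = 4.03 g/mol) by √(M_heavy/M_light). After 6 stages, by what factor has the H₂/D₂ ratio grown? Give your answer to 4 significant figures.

Overall factor = α^6 with α = √(4.03/2.02), i.e. (4.03/2.02)^(6/2).
= 1.99505^3 = 7.941.

7.941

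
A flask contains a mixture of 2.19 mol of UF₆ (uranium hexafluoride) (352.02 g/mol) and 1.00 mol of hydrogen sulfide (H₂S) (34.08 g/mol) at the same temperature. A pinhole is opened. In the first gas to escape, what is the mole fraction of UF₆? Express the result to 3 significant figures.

0.405

Effusion rate of each component ∝ n_i/√M_i (partial pressure × 1/√M).
So x_UF₆ in the escaping gas = (n_UF₆/√M_UF₆) / Σ(n_i/√M_i)
= (2.19/√352.02) / (2.19/√352.02 + 1.00/√34.08) = 0.1167/(0.1167 + 0.1713) = 0.405.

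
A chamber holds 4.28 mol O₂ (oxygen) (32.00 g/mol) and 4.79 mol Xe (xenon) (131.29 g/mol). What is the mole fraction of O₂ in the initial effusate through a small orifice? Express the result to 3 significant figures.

0.644

Each component's effusion rate ∝ (its partial pressure)·(1/√M) ∝ n_i/√M_i.
x_O₂(eff) = (n_O₂/√M_O₂) / (n_O₂/√M_O₂ + n_Xe/√M_Xe)
= (4.28/√32.00) / (4.28/√32.00 + 4.79/√131.29) = 0.7566/(0.7566 + 0.4180) = 0.644.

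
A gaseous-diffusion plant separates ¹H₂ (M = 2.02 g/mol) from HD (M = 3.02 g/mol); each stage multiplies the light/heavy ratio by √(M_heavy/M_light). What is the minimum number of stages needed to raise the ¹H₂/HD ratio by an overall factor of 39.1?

19

Per stage α = (3.02/2.02)^(1/2) = 1.49505^0.5, giving ln α = 0.2011.
Need α^N ≥ 39.1 ⇒ N ≥ ln(39.1) / ln α = 3.666 / 0.2011 = 18.23.
So at least 19 stages are needed.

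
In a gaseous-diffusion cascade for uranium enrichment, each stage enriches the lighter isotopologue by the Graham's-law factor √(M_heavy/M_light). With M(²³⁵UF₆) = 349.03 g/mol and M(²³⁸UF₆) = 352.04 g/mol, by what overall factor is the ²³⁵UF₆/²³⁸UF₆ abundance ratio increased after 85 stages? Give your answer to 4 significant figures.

1.440

After 85 stages the ratio has grown by (√(352.04/349.03))^85 = (352.04/349.03)^(85/2).
= 1.00862^(85/2) = 1.440.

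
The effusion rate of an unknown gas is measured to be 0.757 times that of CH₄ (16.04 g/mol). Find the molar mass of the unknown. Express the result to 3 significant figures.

Graham's law gives rate_X/rate_CH₄ = √(M_CH₄/M_X).
0.757 = √(16.04/M_X)
M_X = 16.04 / 0.757² = 16.04 / 0.5730 = 28.0 g/mol

28.0 g/mol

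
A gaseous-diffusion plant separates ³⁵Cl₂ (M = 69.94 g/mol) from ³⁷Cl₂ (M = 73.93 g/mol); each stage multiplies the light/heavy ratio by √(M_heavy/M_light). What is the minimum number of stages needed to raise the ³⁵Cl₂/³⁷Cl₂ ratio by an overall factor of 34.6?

With α = √(73.93/69.94) per stage, ln α = ½ ln(1.05705) = 0.02774.
Need α^N ≥ 34.6 ⇒ N ≥ ln(34.6) / ln α = 3.544 / 0.02774 = 127.75.
Rounding up, N = 128 stages.

128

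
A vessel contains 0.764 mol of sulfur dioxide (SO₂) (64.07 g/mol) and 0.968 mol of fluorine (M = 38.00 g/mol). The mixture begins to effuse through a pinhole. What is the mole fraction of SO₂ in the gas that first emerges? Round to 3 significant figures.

Rate_i ∝ x_i/√M_i (Graham's law weighted by mole fraction), so the effusate composition follows n_i/√M_i.
Mole fraction of SO₂ in the effusate = (n_SO₂/√M_SO₂) / (n_SO₂/√M_SO₂ + n_F₂/√M_F₂)
= (0.764/√64.07) / (0.764/√64.07 + 0.968/√38.00) = 0.09545/(0.09545 + 0.1570) = 0.378.

0.378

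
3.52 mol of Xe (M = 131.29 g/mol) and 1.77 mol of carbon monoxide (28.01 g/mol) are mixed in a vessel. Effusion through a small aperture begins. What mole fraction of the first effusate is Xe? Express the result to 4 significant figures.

Effusion rate of each component ∝ n_i/√M_i (partial pressure × 1/√M).
So x_Xe in the escaping gas = (n_Xe/√M_Xe) / Σ(n_i/√M_i)
= (3.52/√131.29) / (3.52/√131.29 + 1.77/√28.01) = 0.3072/(0.3072 + 0.3344) = 0.4788.

0.4788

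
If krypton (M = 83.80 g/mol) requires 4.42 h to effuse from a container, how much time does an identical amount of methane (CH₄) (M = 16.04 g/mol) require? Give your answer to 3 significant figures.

Since effusion rate ∝ 1/√M, t_CH₄/t_Kr = √(M_CH₄/M_Kr) = √(16.04/83.80) = √0.1914 = 0.4375.
So the time for CH₄ is 4.42 × 0.4375 = 1.93 h.

1.93 h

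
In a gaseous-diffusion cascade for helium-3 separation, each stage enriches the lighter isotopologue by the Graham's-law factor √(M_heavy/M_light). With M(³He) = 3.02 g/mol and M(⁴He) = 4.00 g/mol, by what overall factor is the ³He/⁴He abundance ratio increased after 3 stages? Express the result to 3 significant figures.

1.52

Each stage multiplies the ratio by α = √(4.00/3.02), so after 3 stages the overall factor is α^3 = (4.00/3.02)^(3/2).
= 1.32450^(3/2) = 1.52.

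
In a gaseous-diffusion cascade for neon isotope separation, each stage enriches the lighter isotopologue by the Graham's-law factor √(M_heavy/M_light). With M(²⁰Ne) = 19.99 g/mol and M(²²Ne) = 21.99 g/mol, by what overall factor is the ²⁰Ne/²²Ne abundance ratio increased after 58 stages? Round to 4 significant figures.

Overall factor = α^58 with α = √(21.99/19.99), i.e. (21.99/19.99)^(58/2).
= 1.10005^29 = 15.88.

15.88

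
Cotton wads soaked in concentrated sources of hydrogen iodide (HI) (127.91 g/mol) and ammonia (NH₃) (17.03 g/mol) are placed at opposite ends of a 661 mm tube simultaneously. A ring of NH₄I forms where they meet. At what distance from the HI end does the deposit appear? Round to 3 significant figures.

Distances travelled in equal time are proportional to diffusion rates, so d_HI/d_NH₃ = √(M_NH₃/M_HI) = √(17.03/127.91) = 0.3649.
With d_HI + d_NH₃ = 661 mm, d_NH₃ = 661/(1 + 0.3649) = 484.3 mm.
d_HI = 661 − 484.3 = 177 mm.

177 mm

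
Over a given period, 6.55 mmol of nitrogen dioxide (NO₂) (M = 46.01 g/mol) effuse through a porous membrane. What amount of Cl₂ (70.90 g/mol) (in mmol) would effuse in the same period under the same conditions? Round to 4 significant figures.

5.276 mmol

Graham's law gives rate_Cl₂/rate_NO₂ = √(M_NO₂/M_Cl₂) = √(46.01/70.90) = √0.6489 = 0.8056.
So the amount for Cl₂ is 6.55 × 0.8056 = 5.276 mmol.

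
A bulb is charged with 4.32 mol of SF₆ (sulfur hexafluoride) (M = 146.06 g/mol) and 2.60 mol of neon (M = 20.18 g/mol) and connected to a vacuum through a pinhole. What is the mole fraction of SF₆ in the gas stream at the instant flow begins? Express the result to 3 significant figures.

0.382

Each component's effusion rate ∝ (its partial pressure)·(1/√M) ∝ n_i/√M_i.
x_SF₆(eff) = (n_SF₆/√M_SF₆) / (n_SF₆/√M_SF₆ + n_Ne/√M_Ne)
= (4.32/√146.06) / (4.32/√146.06 + 2.60/√20.18) = 0.3575/(0.3575 + 0.5788) = 0.382.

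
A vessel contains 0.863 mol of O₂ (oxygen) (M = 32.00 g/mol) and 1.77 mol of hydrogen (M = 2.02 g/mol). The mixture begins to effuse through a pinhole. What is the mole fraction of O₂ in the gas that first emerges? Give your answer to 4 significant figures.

Each component's effusion rate ∝ (its partial pressure)·(1/√M) ∝ n_i/√M_i.
So x_O₂ in the escaping gas = (n_O₂/√M_O₂) / Σ(n_i/√M_i)
= (0.863/√32.00) / (0.863/√32.00 + 1.77/√2.02) = 0.1526/(0.1526 + 1.245) = 0.1091.

0.1091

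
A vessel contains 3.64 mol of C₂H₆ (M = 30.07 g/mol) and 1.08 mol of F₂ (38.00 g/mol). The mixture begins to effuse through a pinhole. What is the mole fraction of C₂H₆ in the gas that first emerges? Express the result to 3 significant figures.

0.791

Each component's effusion rate ∝ (its partial pressure)·(1/√M) ∝ n_i/√M_i.
So x_C₂H₆ in the escaping gas = (n_C₂H₆/√M_C₂H₆) / Σ(n_i/√M_i)
= (3.64/√30.07) / (3.64/√30.07 + 1.08/√38.00) = 0.6638/(0.6638 + 0.1752) = 0.791.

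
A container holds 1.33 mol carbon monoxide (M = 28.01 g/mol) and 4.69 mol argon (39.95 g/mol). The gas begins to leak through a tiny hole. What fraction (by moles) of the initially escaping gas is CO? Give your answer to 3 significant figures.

Effusion rate of each component ∝ n_i/√M_i (partial pressure × 1/√M).
x_CO(eff) = (n_CO/√M_CO) / (n_CO/√M_CO + n_Ar/√M_Ar)
= (1.33/√28.01) / (1.33/√28.01 + 4.69/√39.95) = 0.2513/(0.2513 + 0.7420) = 0.253.

0.253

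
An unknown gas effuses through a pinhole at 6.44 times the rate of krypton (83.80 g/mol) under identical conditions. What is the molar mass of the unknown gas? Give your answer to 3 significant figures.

Using Graham's law: rate_X/rate_Kr = √(M_Kr/M_X).
6.44 = √(83.80/M_X)
M_X = 83.80 / 6.44² = 83.80 / 41.47 = 2.02 g/mol

2.02 g/mol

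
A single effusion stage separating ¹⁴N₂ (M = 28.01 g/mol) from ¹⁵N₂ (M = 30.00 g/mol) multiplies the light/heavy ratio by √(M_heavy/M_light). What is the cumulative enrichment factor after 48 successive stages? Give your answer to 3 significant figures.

Each stage multiplies the ratio by α = √(30.00/28.01), so after 48 stages the overall factor is α^48 = (30.00/28.01)^(48/2).
= 1.07105^24 = 5.19.

5.19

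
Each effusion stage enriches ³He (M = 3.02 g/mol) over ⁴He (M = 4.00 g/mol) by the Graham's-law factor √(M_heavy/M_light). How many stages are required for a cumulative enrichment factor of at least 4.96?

12

Single-stage factor α = √(4.00/3.02), so ln α = ½ ln(1.32450) = 0.1405.
Need α^N ≥ 4.96 ⇒ N ≥ ln(4.96) / ln α = 1.601 / 0.1405 = 11.40.
Minimum whole number of stages: N = 12.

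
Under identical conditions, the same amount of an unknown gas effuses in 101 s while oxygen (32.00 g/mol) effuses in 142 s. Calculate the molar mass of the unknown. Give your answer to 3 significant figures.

From Graham's law, t_X/t_O₂ = √(M_X/M_O₂).
101/142 = 0.7113 = √(M_X/32.00)
M_X = 32.00 × 0.7113² = 32.00 × 0.5059 = 16.2 g/mol

16.2 g/mol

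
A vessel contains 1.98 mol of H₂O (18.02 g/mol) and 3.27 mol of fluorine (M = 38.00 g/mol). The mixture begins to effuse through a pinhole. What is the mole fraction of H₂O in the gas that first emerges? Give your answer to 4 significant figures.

0.4679

Rate_i ∝ x_i/√M_i (Graham's law weighted by mole fraction), so the effusate composition follows n_i/√M_i.
Mole fraction of H₂O in the effusate = (n_H₂O/√M_H₂O) / (n_H₂O/√M_H₂O + n_F₂/√M_F₂)
= (1.98/√18.02) / (1.98/√18.02 + 3.27/√38.00) = 0.4664/(0.4664 + 0.5305) = 0.4679.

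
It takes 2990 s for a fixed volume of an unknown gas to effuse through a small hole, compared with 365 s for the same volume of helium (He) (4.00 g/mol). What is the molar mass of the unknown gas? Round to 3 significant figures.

268 g/mol

Graham's law gives t_X/t_He = √(M_X/M_He).
2990/365 = 8.192 = √(M_X/4.00)
M_X = 4.00 × 8.192² = 4.00 × 67.11 = 268 g/mol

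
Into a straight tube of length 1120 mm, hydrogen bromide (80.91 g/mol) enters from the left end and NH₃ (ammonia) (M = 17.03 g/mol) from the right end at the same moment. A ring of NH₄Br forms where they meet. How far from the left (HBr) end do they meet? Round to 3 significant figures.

The fronts meet when d_HBr + d_NH₃ = L with d_HBr/d_NH₃ = √(M_NH₃/M_HBr) (Graham's law). Here √(M_NH₃/M_HBr) = √(17.03/80.91) = 0.4588.
With d_HBr + d_NH₃ = 1120 mm, d_NH₃ = 1120/(1 + 0.4588) = 767.8 mm.
d_HBr = 1120 − 767.8 = 352 mm.

352 mm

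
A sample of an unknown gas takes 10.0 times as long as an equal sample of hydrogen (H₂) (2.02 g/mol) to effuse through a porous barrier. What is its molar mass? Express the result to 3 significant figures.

202 g/mol

From Graham's law, t_X/t_H₂ = √(M_X/M_H₂).
10.0 = √(M_X/2.02)
M_X = 2.02 × 10.0² = 2.02 × 100.0 = 202 g/mol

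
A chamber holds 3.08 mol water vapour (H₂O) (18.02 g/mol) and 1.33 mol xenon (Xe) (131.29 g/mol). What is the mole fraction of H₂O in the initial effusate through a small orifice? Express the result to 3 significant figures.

The effusion rate of species i is ∝ p_i/√M_i ∝ n_i/√M_i.
So x_H₂O in the escaping gas = (n_H₂O/√M_H₂O) / Σ(n_i/√M_i)
= (3.08/√18.02) / (3.08/√18.02 + 1.33/√131.29) = 0.7256/(0.7256 + 0.1161) = 0.862.

0.862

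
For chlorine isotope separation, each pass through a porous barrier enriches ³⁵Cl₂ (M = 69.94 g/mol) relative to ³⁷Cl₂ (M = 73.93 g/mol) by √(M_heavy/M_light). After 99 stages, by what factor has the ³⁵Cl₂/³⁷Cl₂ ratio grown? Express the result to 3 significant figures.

15.6

Overall factor = α^99 with α = √(73.93/69.94), i.e. (73.93/69.94)^(99/2).
= 1.05705^(99/2) = 15.6.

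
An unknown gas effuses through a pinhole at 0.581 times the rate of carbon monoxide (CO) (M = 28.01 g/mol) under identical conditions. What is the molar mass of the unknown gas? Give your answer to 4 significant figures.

By Graham's law, rate_X/rate_CO = √(M_CO/M_X).
0.581 = √(28.01/M_X)
M_X = 28.01 / 0.581² = 28.01 / 0.3376 = 82.98 g/mol

82.98 g/mol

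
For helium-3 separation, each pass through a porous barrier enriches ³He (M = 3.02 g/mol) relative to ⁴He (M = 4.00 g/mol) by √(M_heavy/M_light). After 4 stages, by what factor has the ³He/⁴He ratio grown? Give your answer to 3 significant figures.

1.75

After 4 stages the ratio has grown by (√(4.00/3.02))^4 = (4.00/3.02)^(4/2).
= 1.32450^2 = 1.75.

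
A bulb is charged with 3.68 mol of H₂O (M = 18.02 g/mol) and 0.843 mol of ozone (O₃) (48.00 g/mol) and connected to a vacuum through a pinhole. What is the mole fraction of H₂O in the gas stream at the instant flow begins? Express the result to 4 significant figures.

0.8769

Each component's effusion rate ∝ (its partial pressure)·(1/√M) ∝ n_i/√M_i.
x_H₂O(eff) = (n_H₂O/√M_H₂O) / (n_H₂O/√M_H₂O + n_O₃/√M_O₃)
= (3.68/√18.02) / (3.68/√18.02 + 0.843/√48.00) = 0.8669/(0.8669 + 0.1217) = 0.8769.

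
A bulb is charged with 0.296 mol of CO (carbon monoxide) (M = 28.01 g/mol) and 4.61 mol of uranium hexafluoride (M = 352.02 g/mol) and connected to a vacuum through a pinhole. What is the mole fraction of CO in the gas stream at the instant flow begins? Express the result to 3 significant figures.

Rate_i ∝ x_i/√M_i (Graham's law weighted by mole fraction), so the effusate composition follows n_i/√M_i.
x_CO(eff) = (n_CO/√M_CO) / (n_CO/√M_CO + n_UF₆/√M_UF₆)
= (0.296/√28.01) / (0.296/√28.01 + 4.61/√352.02) = 0.05593/(0.05593 + 0.2457) = 0.185.

0.185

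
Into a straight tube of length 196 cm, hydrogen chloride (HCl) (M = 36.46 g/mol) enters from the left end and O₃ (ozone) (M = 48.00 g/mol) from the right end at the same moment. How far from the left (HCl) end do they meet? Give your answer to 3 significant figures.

105 cm

The fronts meet when d_HCl + d_O₃ = L with d_HCl/d_O₃ = √(M_O₃/M_HCl) (Graham's law). Here √(M_O₃/M_HCl) = √(48.00/36.46) = 1.147.
With d_HCl + d_O₃ = 196 cm, d_O₃ = 196/(1 + 1.147) = 91.27 cm.
d_HCl = 196 − 91.27 = 105 cm.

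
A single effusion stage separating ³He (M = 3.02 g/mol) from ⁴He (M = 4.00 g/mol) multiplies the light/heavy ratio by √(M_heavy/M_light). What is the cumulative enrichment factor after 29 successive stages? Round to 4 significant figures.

After 29 stages the ratio has grown by (√(4.00/3.02))^29 = (4.00/3.02)^(29/2).
= 1.32450^(29/2) = 58.85.

58.85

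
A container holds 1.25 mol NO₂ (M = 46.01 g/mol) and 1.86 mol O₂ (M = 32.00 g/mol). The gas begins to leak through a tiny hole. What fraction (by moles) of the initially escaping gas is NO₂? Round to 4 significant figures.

Rate_i ∝ x_i/√M_i (Graham's law weighted by mole fraction), so the effusate composition follows n_i/√M_i.
Mole fraction of NO₂ in the effusate = (n_NO₂/√M_NO₂) / (n_NO₂/√M_NO₂ + n_O₂/√M_O₂)
= (1.25/√46.01) / (1.25/√46.01 + 1.86/√32.00) = 0.1843/(0.1843 + 0.3288) = 0.3592.

0.3592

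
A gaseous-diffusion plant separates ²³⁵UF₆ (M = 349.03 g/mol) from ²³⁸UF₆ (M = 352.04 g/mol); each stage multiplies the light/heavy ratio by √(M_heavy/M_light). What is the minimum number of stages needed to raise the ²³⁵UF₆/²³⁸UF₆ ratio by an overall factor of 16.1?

Per stage α = (352.04/349.03)^(1/2) = 1.00862^0.5, giving ln α = 0.004293.
Need α^N ≥ 16.1 ⇒ N ≥ ln(16.1) / ln α = 2.779 / 0.004293 = 647.22.
Minimum whole number of stages: N = 648.

648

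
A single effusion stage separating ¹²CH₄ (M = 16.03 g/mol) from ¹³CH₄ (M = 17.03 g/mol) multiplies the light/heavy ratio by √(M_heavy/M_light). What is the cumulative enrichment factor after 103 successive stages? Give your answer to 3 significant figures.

After 103 stages the ratio has grown by (√(17.03/16.03))^103 = (17.03/16.03)^(103/2).
= 1.06238^(103/2) = 22.6.

22.6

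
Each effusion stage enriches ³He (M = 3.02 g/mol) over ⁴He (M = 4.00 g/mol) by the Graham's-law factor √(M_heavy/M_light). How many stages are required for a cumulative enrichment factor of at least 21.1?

With α = √(4.00/3.02) per stage, ln α = ½ ln(1.32450) = 0.1405.
Need α^N ≥ 21.1 ⇒ N ≥ ln(21.1) / ln α = 3.049 / 0.1405 = 21.70.
So at least 22 stages are needed.

22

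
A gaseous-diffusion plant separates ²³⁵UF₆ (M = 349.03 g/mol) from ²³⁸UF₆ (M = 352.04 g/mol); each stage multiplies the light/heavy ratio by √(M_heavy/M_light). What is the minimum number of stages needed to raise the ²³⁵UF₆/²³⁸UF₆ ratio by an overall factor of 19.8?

696

Single-stage factor α = √(352.04/349.03), so ln α = ½ ln(1.00862) = 0.004293.
Need α^N ≥ 19.8 ⇒ N ≥ ln(19.8) / ln α = 2.986 / 0.004293 = 695.40.
Rounding up, N = 696 stages.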